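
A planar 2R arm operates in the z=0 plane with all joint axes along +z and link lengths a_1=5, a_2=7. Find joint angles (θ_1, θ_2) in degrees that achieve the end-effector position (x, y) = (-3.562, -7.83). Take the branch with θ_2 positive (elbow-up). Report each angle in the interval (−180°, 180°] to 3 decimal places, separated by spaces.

cos θ_2 = (73.9967−5²−7²)/(2·5·7) = -0.0000; θ_2 = 90.0027° (elbow-up)
β = atan2(-7.8300,-3.5620) = -114.4616°; ψ = atan2(7.0000,4.9997) = 54.4641°
θ_1 = β − ψ = -168.9257°

-168.926 90.003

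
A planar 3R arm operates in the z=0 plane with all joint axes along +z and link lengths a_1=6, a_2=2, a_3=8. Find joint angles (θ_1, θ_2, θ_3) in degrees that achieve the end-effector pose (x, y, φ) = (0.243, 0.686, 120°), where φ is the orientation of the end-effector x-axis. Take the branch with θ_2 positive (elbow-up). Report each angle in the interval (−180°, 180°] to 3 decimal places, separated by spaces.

-66.596 45.008 141.588

wrist centre = target − a_3·(cos φ, sin φ) = (4.2430, -6.2422)
cos θ_2 = (56.9682−6²−2²)/(2·6·2) = 0.7070; θ_2 = 45.0081° (elbow-up)
β = atan2(-6.2422,4.2430) = -55.7950°; ψ = atan2(1.4144,7.4140) = 10.8009°
θ_1 = β − ψ = -66.5958°
θ_3 = φ − θ_1 − θ_2 = 141.5877° (wrapped to (-180°,180°])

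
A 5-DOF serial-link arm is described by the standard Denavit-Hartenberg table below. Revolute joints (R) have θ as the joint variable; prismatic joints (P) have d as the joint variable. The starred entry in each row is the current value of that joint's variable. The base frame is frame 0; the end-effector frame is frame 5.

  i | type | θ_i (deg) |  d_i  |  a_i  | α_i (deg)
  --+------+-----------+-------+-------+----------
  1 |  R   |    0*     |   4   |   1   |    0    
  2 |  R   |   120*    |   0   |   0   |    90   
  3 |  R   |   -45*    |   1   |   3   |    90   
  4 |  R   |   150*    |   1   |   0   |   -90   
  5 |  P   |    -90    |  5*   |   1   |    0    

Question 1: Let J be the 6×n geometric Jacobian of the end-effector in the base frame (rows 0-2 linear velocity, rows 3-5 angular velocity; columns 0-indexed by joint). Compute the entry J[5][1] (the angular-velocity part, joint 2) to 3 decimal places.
1.000

axis z_1 = (0.0000,0.0000,1.0000); lever o_n−o_1 = (-2.3536,-2.5836,-1.7678)
cross product → J_v[:, 1] = (2.5836,-2.3536,0.0000)
J_ω[:, 1] = z_1
entry J[5][1] = 1.0000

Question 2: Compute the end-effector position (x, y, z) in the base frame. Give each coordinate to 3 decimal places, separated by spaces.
-1.354 -2.584 2.232

after link 1: o_1 = (1.0000, 0.0000, 4.0000)
after link 2: o_2 = (1.0000, 0.0000, 4.0000)
after link 3: o_3 = (0.8054, 2.3371, 1.8787)
after link 4: o_4 = (1.1589, 1.7247, 1.1716)
after link 5: o_5 = (-1.3536, -2.5836, 2.2322)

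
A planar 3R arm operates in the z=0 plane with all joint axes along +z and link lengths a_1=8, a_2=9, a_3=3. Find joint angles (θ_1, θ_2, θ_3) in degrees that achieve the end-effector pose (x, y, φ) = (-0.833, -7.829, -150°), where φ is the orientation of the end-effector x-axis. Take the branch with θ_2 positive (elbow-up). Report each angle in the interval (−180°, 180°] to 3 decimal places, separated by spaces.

wrist centre = target − a_3·(cos φ, sin φ) = (1.7651, -6.3290)
cos θ_2 = (43.1717−8²−9²)/(2·8·9) = -0.7071; θ_2 = 135.0028° (elbow-up)
β = atan2(-6.3290,1.7651) = -74.4169°; ψ = atan2(6.3637,1.6357) = 75.5846°
θ_1 = β − ψ = -150.0015°
θ_3 = φ − θ_1 − θ_2 = -135.0013° (wrapped to (-180°,180°])

-150.001 135.003 -135.001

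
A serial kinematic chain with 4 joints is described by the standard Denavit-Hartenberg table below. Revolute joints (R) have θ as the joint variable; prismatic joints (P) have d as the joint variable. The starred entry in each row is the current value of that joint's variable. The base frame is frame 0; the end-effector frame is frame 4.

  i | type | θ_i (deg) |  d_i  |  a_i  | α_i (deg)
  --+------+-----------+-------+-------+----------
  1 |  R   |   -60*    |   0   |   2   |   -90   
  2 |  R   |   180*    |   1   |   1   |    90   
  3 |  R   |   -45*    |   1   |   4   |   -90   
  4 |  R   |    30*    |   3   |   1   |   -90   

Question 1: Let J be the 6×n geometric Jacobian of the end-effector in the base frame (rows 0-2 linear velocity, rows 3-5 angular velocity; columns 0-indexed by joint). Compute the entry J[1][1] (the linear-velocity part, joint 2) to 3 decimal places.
axis z_1 = (0.8660,0.5000,0.0000); lever o_n−o_1 = (-3.5577,5.5232,-0.5000)
cross product → J_v[:, 1] = (-0.2500,0.4330,6.5621)
J_ω[:, 1] = z_1
entry J[1][1] = 0.4330

0.433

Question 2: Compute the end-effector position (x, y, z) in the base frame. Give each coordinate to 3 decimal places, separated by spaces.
after link 1: o_1 = (1.0000, -1.7321, 0.0000)
after link 2: o_2 = (1.3660, -0.3660, -0.0000)
after link 3: o_3 = (-2.4977, 0.6693, -1.0000)
after link 4: o_4 = (-2.5577, 3.7912, -0.5000)

-2.558 3.791 -0.500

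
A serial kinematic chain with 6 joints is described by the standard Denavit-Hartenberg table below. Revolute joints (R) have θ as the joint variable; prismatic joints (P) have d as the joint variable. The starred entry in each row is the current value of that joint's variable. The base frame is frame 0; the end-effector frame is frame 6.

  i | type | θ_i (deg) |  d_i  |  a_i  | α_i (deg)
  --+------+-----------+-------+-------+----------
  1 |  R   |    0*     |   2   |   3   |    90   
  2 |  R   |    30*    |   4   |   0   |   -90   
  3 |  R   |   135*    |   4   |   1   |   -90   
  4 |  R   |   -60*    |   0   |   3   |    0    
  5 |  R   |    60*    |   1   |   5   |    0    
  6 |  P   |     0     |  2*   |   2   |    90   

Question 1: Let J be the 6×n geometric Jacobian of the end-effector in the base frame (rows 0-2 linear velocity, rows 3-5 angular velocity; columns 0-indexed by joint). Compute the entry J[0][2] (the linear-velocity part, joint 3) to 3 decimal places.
-3.980

axis z_2 = (-0.5000,-0.0000,0.8660); lever o_n−o_2 = (-10.9537,4.5962,1.2947)
cross product → J_v[:, 2] = (-3.9804,-8.8388,-2.2981)
J_ω[:, 2] = z_2
entry J[0][2] = -3.9804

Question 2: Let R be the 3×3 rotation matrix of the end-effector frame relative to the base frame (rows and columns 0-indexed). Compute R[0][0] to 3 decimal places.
End-effector x-axis (col 0 of R) = (-0.6124,0.7071,-0.3536)
R[0][0] = -0.6124

-0.612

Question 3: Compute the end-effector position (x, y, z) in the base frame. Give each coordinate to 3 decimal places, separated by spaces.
after link 1: o_1 = (3.0000, 0.0000, 2.0000)
after link 2: o_2 = (3.0000, -4.0000, 2.0000)
after link 3: o_3 = (0.3876, -3.2929, 5.1105)
after link 4: o_4 = (-1.8300, -2.2322, 6.8302)
after link 5: o_5 = (-5.5042, 0.5962, 4.7089)
after link 6: o_6 = (-7.9537, 0.5962, 3.2947)

-7.954 0.596 3.295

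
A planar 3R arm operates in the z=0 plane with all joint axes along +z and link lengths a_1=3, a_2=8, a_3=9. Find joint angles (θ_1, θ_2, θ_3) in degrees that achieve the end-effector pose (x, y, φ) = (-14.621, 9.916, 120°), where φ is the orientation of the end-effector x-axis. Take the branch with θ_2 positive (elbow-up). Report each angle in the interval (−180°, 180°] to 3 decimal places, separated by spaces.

wrist centre = target − a_3·(cos φ, sin φ) = (-10.1210, 2.1218)
cos θ_2 = (106.9366−3²−8²)/(2·3·8) = 0.7070; θ_2 = 45.0077° (elbow-up)
β = atan2(2.1218,-10.1210) = 168.1600°; ψ = atan2(5.6576,8.6561) = 33.1686°
θ_1 = β − ψ = 134.9913°
θ_3 = φ − θ_1 − θ_2 = -59.9991° (wrapped to (-180°,180°])

134.991 45.008 -59.999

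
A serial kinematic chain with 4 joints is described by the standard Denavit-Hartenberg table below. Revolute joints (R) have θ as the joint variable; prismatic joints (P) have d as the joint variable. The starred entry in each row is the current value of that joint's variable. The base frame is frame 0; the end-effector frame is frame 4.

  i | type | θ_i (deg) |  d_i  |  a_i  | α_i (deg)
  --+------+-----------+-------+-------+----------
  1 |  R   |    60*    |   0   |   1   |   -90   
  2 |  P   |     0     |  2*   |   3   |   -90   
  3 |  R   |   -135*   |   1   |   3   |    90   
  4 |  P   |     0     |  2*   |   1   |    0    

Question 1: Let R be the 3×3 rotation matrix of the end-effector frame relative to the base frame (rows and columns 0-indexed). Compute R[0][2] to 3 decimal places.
End-effector z-axis (col 2 of R) = (0.2588,-0.9659,-0.0000)
R[0][2] = 0.2588

0.259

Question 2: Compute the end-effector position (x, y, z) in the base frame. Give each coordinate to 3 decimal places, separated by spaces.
-3.078 1.497 -1.000

after link 1: o_1 = (0.5000, 0.8660, 0.0000)
after link 2: o_2 = (0.2679, 4.4641, 0.0000)
after link 3: o_3 = (-2.6298, 3.6876, -1.0000)
after link 4: o_4 = (-3.0781, 1.4970, -1.0000)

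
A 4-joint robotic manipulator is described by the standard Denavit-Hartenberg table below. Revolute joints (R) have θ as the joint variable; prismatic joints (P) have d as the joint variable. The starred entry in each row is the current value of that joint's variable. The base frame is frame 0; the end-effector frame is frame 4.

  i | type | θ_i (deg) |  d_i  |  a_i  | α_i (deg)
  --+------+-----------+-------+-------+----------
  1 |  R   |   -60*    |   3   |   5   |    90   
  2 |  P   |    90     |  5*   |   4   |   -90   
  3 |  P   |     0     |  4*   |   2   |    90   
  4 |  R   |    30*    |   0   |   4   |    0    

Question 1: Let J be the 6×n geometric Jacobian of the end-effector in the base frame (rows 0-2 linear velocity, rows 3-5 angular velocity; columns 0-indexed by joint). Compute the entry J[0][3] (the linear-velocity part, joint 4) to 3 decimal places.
axis z_3 = (-0.8660,-0.5000,0.0000); lever o_n−o_3 = (-1.0000,1.7321,3.4641)
cross product → J_v[:, 3] = (-1.7321,3.0000,-2.0000)
J_ω[:, 3] = z_3
entry J[0][3] = -1.7321

-1.732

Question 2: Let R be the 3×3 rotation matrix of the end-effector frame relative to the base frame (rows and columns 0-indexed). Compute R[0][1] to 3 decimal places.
End-effector y-axis (col 1 of R) = (-0.4330,0.7500,-0.5000)
R[0][1] = -0.4330

-0.433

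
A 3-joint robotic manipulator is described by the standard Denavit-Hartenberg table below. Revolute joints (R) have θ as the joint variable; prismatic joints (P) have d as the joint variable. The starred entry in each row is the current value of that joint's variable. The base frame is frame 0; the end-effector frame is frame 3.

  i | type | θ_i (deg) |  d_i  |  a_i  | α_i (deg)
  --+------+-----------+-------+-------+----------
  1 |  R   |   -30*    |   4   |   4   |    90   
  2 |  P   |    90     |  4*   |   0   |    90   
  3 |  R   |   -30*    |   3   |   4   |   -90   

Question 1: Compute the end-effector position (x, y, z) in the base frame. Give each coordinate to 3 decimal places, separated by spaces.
5.062 -5.232 7.464

after link 1: o_1 = (3.4641, -2.0000, 4.0000)
after link 2: o_2 = (1.4641, -5.4641, 4.0000)
after link 3: o_3 = (5.0622, -5.2321, 7.4641)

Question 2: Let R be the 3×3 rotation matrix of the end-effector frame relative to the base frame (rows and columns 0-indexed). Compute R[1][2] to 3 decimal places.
End-effector z-axis (col 2 of R) = (-0.4330,-0.7500,0.5000)
R[1][2] = -0.7500

-0.750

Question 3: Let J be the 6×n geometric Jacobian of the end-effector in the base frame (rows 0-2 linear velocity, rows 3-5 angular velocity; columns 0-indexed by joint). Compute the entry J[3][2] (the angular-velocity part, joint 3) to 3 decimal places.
axis z_2 = (0.8660,-0.5000,-0.0000); lever o_n−o_2 = (3.5981,0.2321,3.4641)
cross product → J_v[:, 2] = (-1.7321,-3.0000,2.0000)
J_ω[:, 2] = z_2
entry J[3][2] = 0.8660

0.866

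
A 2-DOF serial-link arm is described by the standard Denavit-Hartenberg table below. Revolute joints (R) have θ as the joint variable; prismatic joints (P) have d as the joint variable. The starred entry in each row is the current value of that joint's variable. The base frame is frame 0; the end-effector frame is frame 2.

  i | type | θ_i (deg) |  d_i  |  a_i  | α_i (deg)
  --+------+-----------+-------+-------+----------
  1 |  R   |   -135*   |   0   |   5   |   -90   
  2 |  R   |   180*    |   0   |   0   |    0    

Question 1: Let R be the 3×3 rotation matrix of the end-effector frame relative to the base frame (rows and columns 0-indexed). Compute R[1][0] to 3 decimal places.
0.707

End-effector x-axis (col 0 of R) = (0.7071,0.7071,-0.0000)
R[1][0] = 0.7071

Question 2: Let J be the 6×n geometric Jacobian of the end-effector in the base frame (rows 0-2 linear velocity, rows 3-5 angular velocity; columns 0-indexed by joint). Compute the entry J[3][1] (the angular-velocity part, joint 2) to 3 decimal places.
0.707

axis z_1 = (0.7071,-0.7071,0.0000); lever o_n−o_1 = (0.0000,0.0000,0.0000)
cross product → J_v[:, 1] = (-0.0000,0.0000,0.0000)
J_ω[:, 1] = z_1
entry J[3][1] = 0.7071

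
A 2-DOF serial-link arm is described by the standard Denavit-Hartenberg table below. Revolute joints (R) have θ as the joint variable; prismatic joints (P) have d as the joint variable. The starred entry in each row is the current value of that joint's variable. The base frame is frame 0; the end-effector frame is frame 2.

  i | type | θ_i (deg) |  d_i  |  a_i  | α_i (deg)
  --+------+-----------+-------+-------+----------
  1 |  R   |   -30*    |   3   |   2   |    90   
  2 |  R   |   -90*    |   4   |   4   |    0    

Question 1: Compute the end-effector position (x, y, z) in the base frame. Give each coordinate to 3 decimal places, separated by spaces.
-0.268 -4.464 -1.000

after link 1: o_1 = (1.7321, -1.0000, 3.0000)
after link 2: o_2 = (-0.2679, -4.4641, -1.0000)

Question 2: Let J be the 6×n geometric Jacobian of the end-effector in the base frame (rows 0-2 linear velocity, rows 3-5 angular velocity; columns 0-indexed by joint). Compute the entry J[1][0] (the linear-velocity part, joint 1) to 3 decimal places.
axis z_0 = ẑ; lever o_n−o_0 = (-0.2679,-4.4641,-1.0000)
cross product → J_v[:, 0] = (4.4641,-0.2679,0.0000)
J_ω[:, 0] = z_0
entry J[1][0] = -0.2679

-0.268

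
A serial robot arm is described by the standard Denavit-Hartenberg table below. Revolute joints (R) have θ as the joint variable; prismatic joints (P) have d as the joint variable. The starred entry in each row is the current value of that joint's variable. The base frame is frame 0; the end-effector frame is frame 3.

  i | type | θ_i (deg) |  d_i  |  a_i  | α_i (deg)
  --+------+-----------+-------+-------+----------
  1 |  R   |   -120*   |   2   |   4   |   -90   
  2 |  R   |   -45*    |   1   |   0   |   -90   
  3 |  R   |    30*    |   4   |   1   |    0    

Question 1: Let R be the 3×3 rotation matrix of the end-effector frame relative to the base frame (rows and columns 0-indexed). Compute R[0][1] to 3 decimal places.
End-effector y-axis (col 1 of R) = (-0.5732,0.7392,-0.3536)
R[0][1] = -0.5732

-0.573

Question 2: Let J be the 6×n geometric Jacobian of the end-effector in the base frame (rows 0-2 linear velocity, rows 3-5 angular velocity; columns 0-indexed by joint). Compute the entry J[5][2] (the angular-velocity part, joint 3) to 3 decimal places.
-0.707

axis z_2 = (-0.3536,-0.6124,-0.7071); lever o_n−o_2 = (-2.1534,-2.7298,-2.2161)
cross product → J_v[:, 2] = (-0.5732,0.7392,-0.3536)
J_ω[:, 2] = z_2
entry J[5][2] = -0.7071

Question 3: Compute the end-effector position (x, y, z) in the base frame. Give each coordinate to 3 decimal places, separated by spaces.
after link 1: o_1 = (-2.0000, -3.4641, 2.0000)
after link 2: o_2 = (-1.1340, -3.9641, 2.0000)
after link 3: o_3 = (-3.2874, -6.6939, -0.2161)

-3.287 -6.694 -0.216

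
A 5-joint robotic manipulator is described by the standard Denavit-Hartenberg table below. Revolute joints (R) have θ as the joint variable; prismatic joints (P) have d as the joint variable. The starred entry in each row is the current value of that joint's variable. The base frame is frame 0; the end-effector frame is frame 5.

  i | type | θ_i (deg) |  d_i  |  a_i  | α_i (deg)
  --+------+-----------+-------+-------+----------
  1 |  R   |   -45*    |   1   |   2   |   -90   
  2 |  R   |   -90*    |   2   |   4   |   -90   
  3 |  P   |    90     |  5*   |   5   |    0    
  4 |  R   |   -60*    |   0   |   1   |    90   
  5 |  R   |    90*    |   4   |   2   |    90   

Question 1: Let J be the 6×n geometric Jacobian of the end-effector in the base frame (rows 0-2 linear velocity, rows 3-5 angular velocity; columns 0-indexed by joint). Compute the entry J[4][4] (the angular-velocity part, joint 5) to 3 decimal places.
axis z_4 = (0.6124,0.6124,0.5000); lever o_n−o_4 = (3.8637,1.0353,2.0000)
cross product → J_v[:, 4] = (0.7071,0.7071,-1.7321)
J_ω[:, 4] = z_4
entry J[4][4] = 0.6124

0.612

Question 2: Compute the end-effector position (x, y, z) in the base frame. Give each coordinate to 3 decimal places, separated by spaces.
after link 1: o_1 = (1.4142, -1.4142, 1.0000)
after link 2: o_2 = (2.8284, -0.0000, 5.0000)
after link 3: o_3 = (2.8284, -7.0711, 5.0000)
after link 4: o_4 = (2.4749, -7.4246, 5.8660)
after link 5: o_5 = (6.3386, -6.3893, 7.8660)

6.339 -6.389 7.866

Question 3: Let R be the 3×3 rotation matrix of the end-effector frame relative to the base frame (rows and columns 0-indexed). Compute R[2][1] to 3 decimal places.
End-effector y-axis (col 1 of R) = (0.6124,0.6124,0.5000)
R[2][1] = 0.5000

0.500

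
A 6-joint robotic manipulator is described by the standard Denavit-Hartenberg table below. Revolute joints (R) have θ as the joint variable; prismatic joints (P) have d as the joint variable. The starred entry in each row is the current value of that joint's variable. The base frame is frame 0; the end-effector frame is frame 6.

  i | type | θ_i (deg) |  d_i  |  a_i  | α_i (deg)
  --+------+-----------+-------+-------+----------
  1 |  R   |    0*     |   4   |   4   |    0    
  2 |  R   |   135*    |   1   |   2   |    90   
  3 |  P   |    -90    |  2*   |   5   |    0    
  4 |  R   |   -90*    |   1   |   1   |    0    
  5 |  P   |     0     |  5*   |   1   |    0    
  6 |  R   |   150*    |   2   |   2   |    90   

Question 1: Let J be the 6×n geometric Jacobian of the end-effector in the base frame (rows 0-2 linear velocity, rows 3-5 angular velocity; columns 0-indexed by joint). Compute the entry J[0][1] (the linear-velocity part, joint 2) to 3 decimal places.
-8.296

axis z_1 = (0.0000,0.0000,1.0000); lever o_n−o_1 = (5.8463,8.2958,-5.0000)
cross product → J_v[:, 1] = (-8.2958,5.8463,0.0000)
J_ω[:, 1] = z_1
entry J[0][1] = -8.2958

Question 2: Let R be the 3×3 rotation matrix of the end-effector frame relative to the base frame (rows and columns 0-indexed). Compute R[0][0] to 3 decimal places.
-0.612

End-effector x-axis (col 0 of R) = (-0.6124,0.6124,-0.5000)
R[0][0] = -0.6124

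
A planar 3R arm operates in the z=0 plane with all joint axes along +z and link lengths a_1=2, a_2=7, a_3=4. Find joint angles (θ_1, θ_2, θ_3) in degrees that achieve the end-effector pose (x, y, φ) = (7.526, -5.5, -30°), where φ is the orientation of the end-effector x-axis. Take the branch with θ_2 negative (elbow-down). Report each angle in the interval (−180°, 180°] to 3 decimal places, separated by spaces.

98.513 -150.009 21.496

wrist centre = target − a_3·(cos φ, sin φ) = (4.0619, -3.5000)
cos θ_2 = (28.7490−2²−7²)/(2·2·7) = -0.8661; θ_2 = -150.0093° (elbow-down)
β = atan2(-3.5000,4.0619) = -40.7504°; ψ = atan2(-3.4990,-4.0627) = -139.2635°
θ_1 = β − ψ = 98.5131°
θ_3 = φ − θ_1 − θ_2 = 21.4961° (wrapped to (-180°,180°])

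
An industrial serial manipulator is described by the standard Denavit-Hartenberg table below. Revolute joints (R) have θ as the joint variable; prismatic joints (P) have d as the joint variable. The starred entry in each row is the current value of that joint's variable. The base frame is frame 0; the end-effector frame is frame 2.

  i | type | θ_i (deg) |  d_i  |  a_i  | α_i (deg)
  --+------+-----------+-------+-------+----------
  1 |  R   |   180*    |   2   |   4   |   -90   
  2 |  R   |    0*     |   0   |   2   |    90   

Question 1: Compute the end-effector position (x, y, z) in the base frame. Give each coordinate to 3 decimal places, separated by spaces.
after link 1: o_1 = (-4.0000, 0.0000, 2.0000)
after link 2: o_2 = (-6.0000, 0.0000, 2.0000)

-6.000 0.000 2.000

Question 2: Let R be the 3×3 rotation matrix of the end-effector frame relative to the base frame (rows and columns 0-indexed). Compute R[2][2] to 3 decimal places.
1.000

End-effector z-axis (col 2 of R) = (0.0000,0.0000,1.0000)
R[2][2] = 1.0000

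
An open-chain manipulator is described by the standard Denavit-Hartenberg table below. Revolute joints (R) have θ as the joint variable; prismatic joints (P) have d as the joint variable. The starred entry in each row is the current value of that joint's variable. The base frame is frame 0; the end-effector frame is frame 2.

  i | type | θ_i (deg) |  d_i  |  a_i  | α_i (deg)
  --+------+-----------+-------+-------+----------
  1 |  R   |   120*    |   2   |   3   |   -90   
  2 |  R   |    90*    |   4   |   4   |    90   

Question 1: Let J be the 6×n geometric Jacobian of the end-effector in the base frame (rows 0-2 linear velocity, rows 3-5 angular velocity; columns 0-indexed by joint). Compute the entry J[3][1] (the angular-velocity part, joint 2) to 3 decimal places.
axis z_1 = (-0.8660,-0.5000,0.0000); lever o_n−o_1 = (-3.4641,-2.0000,-4.0000)
cross product → J_v[:, 1] = (2.0000,-3.4641,-0.0000)
J_ω[:, 1] = z_1
entry J[3][1] = -0.8660

-0.866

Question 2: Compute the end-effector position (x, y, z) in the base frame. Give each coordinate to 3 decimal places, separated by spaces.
after link 1: o_1 = (-1.5000, 2.5981, 2.0000)
after link 2: o_2 = (-4.9641, 0.5981, -2.0000)

-4.964 0.598 -2.000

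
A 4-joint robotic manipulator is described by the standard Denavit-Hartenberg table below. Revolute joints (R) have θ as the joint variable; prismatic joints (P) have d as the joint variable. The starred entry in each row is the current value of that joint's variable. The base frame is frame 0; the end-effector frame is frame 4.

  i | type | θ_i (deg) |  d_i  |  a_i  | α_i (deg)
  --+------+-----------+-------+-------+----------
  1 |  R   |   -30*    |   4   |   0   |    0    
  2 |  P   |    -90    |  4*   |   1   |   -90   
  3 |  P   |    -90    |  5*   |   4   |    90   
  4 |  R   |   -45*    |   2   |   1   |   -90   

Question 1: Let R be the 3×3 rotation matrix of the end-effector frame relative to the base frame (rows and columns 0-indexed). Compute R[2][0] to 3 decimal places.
End-effector x-axis (col 0 of R) = (-0.6124,0.3536,0.7071)
R[2][0] = 0.7071

0.707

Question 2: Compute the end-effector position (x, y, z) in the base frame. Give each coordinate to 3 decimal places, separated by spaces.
4.218 -1.280 12.707

after link 1: o_1 = (0.0000, 0.0000, 4.0000)
after link 2: o_2 = (-0.5000, -0.8660, 8.0000)
after link 3: o_3 = (3.8301, -3.3660, 12.0000)
after link 4: o_4 = (4.2178, -1.2804, 12.7071)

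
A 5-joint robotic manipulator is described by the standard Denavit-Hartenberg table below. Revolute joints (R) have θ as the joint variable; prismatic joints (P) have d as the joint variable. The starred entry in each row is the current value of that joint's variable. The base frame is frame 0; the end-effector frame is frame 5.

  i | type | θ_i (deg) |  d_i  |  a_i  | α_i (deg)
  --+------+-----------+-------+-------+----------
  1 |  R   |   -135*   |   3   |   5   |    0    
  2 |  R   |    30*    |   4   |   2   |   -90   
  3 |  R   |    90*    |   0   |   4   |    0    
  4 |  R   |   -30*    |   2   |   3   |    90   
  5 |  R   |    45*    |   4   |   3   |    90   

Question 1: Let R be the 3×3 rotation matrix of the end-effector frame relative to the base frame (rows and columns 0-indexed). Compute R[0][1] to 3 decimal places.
-0.224

End-effector y-axis (col 1 of R) = (-0.2241,-0.8365,0.5000)
R[0][1] = -0.2241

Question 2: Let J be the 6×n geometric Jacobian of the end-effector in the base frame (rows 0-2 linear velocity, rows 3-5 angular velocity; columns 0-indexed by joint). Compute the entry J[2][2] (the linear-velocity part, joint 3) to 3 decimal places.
-6.025

axis z_2 = (0.9659,-0.2588,0.0000); lever o_n−o_2 = (2.4216,-6.8861,-6.4352)
cross product → J_v[:, 2] = (1.6656,6.2159,-6.0248)
J_ω[:, 2] = z_2
entry J[2][2] = -6.0248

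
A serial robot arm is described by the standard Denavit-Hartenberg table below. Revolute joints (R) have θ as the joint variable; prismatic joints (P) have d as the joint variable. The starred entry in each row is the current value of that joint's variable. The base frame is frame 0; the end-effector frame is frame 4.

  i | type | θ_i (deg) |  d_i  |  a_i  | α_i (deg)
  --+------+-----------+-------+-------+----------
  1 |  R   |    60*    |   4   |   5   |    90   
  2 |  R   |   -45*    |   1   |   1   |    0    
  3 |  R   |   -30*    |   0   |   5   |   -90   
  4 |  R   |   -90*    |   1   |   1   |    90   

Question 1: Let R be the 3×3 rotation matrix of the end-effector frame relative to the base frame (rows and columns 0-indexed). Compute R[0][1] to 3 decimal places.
0.483

End-effector y-axis (col 1 of R) = (0.4830,0.8365,0.2588)
R[0][1] = 0.4830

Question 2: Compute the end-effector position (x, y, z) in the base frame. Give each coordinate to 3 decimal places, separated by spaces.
after link 1: o_1 = (2.5000, 4.3301, 4.0000)
after link 2: o_2 = (3.7196, 4.4425, 3.2929)
after link 3: o_3 = (4.3666, 5.5632, -1.5367)
after link 4: o_4 = (5.7156, 5.8997, -1.2779)

5.716 5.900 -1.278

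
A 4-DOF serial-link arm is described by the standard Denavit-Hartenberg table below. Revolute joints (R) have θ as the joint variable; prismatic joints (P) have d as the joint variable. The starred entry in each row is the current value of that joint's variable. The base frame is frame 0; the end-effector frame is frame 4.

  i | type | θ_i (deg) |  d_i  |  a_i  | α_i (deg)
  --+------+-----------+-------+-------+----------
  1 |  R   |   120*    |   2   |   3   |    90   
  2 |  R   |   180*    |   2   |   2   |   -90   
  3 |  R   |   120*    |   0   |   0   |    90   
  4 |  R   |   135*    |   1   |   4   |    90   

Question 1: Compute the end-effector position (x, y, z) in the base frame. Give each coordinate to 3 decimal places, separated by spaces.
after link 1: o_1 = (-1.5000, 2.5981, 2.0000)
after link 2: o_2 = (1.2321, 1.8660, 2.0000)
after link 3: o_3 = (1.2321, 1.8660, 2.0000)
after link 4: o_4 = (4.0605, 0.8660, -0.8284)

4.060 0.866 -0.828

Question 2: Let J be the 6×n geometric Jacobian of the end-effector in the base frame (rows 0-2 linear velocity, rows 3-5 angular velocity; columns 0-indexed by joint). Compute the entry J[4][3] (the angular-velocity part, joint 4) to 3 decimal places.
axis z_3 = (0.0000,-1.0000,-0.0000); lever o_n−o_3 = (2.8284,-1.0000,-2.8284)
cross product → J_v[:, 3] = (2.8284,-0.0000,2.8284)
J_ω[:, 3] = z_3
entry J[4][3] = -1.0000

-1.000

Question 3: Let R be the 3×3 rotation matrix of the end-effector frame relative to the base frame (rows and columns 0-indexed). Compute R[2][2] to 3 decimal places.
End-effector z-axis (col 2 of R) = (-0.7071,-0.0000,-0.7071)
R[2][2] = -0.7071

-0.707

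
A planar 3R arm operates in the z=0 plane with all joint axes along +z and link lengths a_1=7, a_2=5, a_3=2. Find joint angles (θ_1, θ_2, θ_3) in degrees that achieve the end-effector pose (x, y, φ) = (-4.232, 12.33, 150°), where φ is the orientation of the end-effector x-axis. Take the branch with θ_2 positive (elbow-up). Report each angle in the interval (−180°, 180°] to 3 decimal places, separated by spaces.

89.998 30.005 29.997

wrist centre = target − a_3·(cos φ, sin φ) = (-2.4999, 11.3300)
cos θ_2 = (134.6186−7²−5²)/(2·7·5) = 0.8660; θ_2 = 30.0051° (elbow-up)
β = atan2(11.3300,-2.4999) = 102.4429°; ψ = atan2(2.5004,11.3299) = 12.4451°
θ_1 = β − ψ = 89.9978°
θ_3 = φ − θ_1 − θ_2 = 29.9971° (wrapped to (-180°,180°])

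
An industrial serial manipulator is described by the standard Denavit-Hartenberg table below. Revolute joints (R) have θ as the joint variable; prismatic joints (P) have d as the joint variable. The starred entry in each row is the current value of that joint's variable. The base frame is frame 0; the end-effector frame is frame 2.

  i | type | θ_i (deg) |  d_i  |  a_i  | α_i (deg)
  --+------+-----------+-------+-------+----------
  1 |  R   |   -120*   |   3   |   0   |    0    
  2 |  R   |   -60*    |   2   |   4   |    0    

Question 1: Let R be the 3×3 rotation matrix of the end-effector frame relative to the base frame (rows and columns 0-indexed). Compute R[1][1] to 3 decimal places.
-1.000

End-effector y-axis (col 1 of R) = (0.0000,-1.0000,0.0000)
R[1][1] = -1.0000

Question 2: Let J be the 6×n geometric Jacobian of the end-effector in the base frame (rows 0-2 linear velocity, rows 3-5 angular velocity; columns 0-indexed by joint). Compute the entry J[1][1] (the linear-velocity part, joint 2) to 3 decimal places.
axis z_1 = (0.0000,0.0000,1.0000); lever o_n−o_1 = (-4.0000,-0.0000,2.0000)
cross product → J_v[:, 1] = (0.0000,-4.0000,0.0000)
J_ω[:, 1] = z_1
entry J[1][1] = -4.0000

-4.000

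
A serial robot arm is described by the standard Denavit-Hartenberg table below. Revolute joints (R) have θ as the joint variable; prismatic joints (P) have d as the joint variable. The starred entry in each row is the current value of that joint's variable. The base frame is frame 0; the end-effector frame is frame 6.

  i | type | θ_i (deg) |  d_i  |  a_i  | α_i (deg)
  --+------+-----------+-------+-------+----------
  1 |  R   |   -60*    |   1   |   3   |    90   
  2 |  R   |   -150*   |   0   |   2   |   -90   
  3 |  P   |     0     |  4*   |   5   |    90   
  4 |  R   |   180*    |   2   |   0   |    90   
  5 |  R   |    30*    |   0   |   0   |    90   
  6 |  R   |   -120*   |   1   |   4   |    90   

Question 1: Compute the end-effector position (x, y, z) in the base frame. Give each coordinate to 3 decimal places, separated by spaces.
after link 1: o_1 = (1.5000, -2.5981, 1.0000)
after link 2: o_2 = (0.6340, -1.0981, 0.0000)
after link 3: o_3 = (-0.5311, 0.9199, -5.9641)
after link 4: o_4 = (-2.2631, -0.0801, -5.9641)
after link 5: o_5 = (-2.2631, -0.0801, -5.9641)
after link 6: o_6 = (-2.0466, 3.2769, -3.5801)

-2.047 3.277 -3.580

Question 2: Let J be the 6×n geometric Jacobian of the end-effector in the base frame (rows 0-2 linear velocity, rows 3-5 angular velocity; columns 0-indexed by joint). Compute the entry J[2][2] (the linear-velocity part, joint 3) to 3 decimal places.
prismatic axis z_2 = (0.2500,-0.4330,-0.8660)
J_v[:, 2] = z_2; J_ω[:, 2] = (0,0,0)
entry J[2][2] = -0.8660

-0.866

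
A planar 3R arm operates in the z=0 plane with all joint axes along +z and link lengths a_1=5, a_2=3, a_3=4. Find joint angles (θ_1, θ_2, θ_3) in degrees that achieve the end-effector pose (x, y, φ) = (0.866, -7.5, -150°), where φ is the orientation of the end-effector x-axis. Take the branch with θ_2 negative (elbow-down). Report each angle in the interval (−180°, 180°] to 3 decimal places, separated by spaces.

-30.000 -60.000 -60.000

wrist centre = target − a_3·(cos φ, sin φ) = (4.3301, -5.5000)
cos θ_2 = (48.9998−5²−3²)/(2·5·3) = 0.5000; θ_2 = -60.0005° (elbow-down)
β = atan2(-5.5000,4.3301) = -51.7870°; ψ = atan2(-2.5981,6.5000) = -21.7870°
θ_1 = β − ψ = -30.0000°
θ_3 = φ − θ_1 − θ_2 = -59.9995° (wrapped to (-180°,180°])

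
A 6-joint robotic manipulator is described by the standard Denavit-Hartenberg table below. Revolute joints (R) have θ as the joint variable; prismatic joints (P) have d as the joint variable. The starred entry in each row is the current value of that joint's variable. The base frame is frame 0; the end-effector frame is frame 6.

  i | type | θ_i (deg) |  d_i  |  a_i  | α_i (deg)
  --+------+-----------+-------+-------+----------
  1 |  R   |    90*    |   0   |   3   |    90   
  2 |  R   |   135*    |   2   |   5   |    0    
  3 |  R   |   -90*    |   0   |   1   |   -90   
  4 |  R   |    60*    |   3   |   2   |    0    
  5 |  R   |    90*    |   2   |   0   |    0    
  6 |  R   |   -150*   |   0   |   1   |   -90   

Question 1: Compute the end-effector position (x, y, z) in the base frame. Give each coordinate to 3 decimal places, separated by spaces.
0.268 -1.950 9.192

after link 1: o_1 = (0.0000, 3.0000, 0.0000)
after link 2: o_2 = (2.0000, -0.5355, 3.5355)
after link 3: o_3 = (2.0000, 0.1716, 4.2426)
after link 4: o_4 = (0.2679, -1.2426, 7.0711)
after link 5: o_5 = (0.2679, -2.6569, 8.4853)
after link 6: o_6 = (0.2679, -1.9497, 9.1924)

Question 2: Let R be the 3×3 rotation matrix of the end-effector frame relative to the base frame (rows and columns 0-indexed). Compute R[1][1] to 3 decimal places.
0.707

End-effector y-axis (col 1 of R) = (-0.0000,0.7071,-0.7071)
R[1][1] = 0.7071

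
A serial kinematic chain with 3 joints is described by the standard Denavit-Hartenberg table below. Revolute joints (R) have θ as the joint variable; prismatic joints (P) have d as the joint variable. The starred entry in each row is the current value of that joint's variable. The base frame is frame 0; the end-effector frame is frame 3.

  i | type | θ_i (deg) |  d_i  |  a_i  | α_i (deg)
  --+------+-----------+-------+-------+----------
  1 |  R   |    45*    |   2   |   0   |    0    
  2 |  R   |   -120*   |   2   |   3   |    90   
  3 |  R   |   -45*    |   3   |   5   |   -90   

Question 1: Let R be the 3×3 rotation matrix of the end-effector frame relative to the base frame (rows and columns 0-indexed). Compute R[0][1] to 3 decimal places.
End-effector y-axis (col 1 of R) = (0.9659,0.2588,-0.0000)
R[0][1] = 0.9659

0.966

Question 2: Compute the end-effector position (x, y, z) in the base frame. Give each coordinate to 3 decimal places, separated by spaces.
-1.206 -7.089 0.464

after link 1: o_1 = (0.0000, 0.0000, 2.0000)
after link 2: o_2 = (0.7765, -2.8978, 4.0000)
after link 3: o_3 = (-1.2063, -7.0893, 0.4645)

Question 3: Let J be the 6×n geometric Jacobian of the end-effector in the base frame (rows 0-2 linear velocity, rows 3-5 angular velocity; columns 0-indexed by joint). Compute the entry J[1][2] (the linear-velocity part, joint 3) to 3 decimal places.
axis z_2 = (-0.9659,-0.2588,0.0000); lever o_n−o_2 = (-1.9827,-4.1915,-3.5355)
cross product → J_v[:, 2] = (0.9151,-3.4151,3.5355)
J_ω[:, 2] = z_2
entry J[1][2] = -3.4151

-3.415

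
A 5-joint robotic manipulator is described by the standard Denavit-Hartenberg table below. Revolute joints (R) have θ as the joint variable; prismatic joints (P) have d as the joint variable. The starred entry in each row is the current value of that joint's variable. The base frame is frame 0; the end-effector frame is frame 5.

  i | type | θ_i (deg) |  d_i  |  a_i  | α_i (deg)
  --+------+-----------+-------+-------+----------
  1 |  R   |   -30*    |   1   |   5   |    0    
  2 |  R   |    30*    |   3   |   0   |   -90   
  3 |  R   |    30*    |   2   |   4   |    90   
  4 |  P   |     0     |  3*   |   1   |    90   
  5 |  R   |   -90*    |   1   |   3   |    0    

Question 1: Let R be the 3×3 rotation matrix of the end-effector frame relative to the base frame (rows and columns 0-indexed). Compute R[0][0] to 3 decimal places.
-0.500

End-effector x-axis (col 0 of R) = (-0.5000,-0.0000,-0.8660)
R[0][0] = -0.5000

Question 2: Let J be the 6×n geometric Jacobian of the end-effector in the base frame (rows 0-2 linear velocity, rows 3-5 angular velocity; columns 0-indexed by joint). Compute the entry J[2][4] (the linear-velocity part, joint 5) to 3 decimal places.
axis z_4 = (0.0000,-1.0000,0.0000); lever o_n−o_4 = (-1.5000,-1.0000,-2.5981)
cross product → J_v[:, 4] = (2.5981,0.0000,-1.5000)
J_ω[:, 4] = z_4
entry J[2][4] = -1.5000

-1.500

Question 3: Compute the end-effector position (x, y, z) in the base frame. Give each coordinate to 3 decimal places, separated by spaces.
after link 1: o_1 = (4.3301, -2.5000, 1.0000)
after link 2: o_2 = (4.3301, -2.5000, 4.0000)
after link 3: o_3 = (7.7942, -0.5000, 2.0000)
after link 4: o_4 = (10.1603, -0.5000, 4.0981)
after link 5: o_5 = (8.6603, -1.5000, 1.5000)

8.660 -1.500 1.500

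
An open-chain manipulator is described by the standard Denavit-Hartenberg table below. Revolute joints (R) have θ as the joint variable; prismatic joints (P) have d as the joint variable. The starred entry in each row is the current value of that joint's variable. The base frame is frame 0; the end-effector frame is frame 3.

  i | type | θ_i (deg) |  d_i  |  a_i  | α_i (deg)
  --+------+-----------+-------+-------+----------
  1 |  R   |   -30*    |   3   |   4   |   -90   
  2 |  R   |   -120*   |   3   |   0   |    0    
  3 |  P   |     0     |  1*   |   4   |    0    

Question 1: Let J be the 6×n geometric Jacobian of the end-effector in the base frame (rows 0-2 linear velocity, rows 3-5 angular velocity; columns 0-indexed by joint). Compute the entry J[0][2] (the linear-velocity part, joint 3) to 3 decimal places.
prismatic axis z_2 = (0.5000,0.8660,0.0000)
J_v[:, 2] = z_2; J_ω[:, 2] = (0,0,0)
entry J[0][2] = 0.5000

0.500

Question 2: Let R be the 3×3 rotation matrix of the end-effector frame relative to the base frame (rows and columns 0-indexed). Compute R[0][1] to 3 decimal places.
End-effector y-axis (col 1 of R) = (0.7500,-0.4330,0.5000)
R[0][1] = 0.7500

0.750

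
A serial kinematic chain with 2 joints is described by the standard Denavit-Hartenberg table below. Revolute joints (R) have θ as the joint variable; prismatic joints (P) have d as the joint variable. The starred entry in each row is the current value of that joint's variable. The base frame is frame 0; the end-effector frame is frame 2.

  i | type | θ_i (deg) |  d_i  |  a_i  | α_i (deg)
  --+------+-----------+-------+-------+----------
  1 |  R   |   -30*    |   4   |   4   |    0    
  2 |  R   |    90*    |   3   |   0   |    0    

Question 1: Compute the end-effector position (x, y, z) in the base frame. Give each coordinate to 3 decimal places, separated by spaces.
after link 1: o_1 = (3.4641, -2.0000, 4.0000)
after link 2: o_2 = (3.4641, -2.0000, 7.0000)

3.464 -2.000 7.000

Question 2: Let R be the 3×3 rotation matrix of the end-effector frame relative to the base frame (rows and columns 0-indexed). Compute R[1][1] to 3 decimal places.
0.500

End-effector y-axis (col 1 of R) = (-0.8660,0.5000,0.0000)
R[1][1] = 0.5000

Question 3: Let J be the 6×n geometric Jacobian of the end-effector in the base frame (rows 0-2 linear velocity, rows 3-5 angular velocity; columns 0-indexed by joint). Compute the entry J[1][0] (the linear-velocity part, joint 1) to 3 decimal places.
axis z_0 = ẑ; lever o_n−o_0 = (3.4641,-2.0000,7.0000)
cross product → J_v[:, 0] = (2.0000,3.4641,-0.0000)
J_ω[:, 0] = z_0
entry J[1][0] = 3.4641

3.464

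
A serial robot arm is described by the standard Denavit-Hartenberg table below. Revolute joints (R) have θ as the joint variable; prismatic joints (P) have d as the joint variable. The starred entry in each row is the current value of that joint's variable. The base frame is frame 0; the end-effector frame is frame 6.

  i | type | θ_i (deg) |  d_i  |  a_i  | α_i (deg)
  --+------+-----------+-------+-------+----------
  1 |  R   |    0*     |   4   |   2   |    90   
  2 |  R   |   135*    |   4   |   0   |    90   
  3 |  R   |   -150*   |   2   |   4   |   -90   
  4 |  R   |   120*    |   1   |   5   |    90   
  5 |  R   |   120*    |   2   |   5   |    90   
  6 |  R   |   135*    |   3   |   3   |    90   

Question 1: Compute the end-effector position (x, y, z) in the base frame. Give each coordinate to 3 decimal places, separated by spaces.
-0.830 2.569 -0.798

after link 1: o_1 = (2.0000, 0.0000, 4.0000)
after link 2: o_2 = (2.0000, -4.0000, 4.0000)
after link 3: o_3 = (5.8637, -2.0000, 2.9647)
after link 4: o_4 = (0.9174, -2.3840, 1.7873)
after link 5: o_5 = (2.0364, 2.8571, 2.3160)
after link 6: o_6 = (-0.8302, 2.5690, -0.7985)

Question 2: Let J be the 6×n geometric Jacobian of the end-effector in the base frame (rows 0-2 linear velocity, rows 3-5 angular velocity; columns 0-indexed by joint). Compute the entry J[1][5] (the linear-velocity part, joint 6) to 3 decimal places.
-2.775

axis z_5 = (-0.9723,0.2165,-0.0884); lever o_n−o_5 = (-2.8666,-0.2881,-3.1144)
cross product → J_v[:, 5] = (-0.6998,-2.7747,0.9007)
J_ω[:, 5] = z_5
entry J[1][5] = -2.7747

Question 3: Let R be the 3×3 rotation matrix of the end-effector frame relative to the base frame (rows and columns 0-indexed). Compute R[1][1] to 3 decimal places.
0.217

End-effector y-axis (col 1 of R) = (-0.9723,0.2165,-0.0884)
R[1][1] = 0.2165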